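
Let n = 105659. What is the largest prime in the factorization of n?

83

105659 = 19 · 5561
5561 = 67 · 83
83 is prime.
So 105659 = 19 · 67 · 83; the largest prime factor is 83.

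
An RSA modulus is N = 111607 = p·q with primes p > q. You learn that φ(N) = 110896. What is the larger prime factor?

φ(n) = (p−1)(q−1) = n − (p+q) + 1, so p + q = 111607 − 110896 + 1 = 712.
p and q are the roots of t² − 712t + 111607 = 0.
Discriminant: 712² − 4·111607 = 506944 − 446428 = 60516; √60516 = 246.
q = (712 − 246)/2 = 233, p = (712 + 246)/2 = 479.
Check: 233 · 479 = 111607.

479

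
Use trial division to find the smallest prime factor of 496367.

47

496367 is odd.
Digit sum 35, not divisible by 3.
Ends in 7: not divisible by 5.
7: 496367 = 7·70909 + 4
11: 496367 = 11·45124 + 3
13: 496367 = 13·38182 + 1
17: 496367 = 17·29198 + 1
19: 496367 = 19·26124 + 11
23: 496367 = 23·21581 + 4
29: 496367 = 29·17116 + 3
31: 496367 = 31·16011 + 26
37: 496367 = 37·13415 + 12
41: 496367 = 41·12106 + 21
43: 496367 = 43·11543 + 18
47: 496367 = 47·10561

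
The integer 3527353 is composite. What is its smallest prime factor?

41

3527353 is odd.
Digit sum 28, not divisible by 3.
Ends in 3: not divisible by 5.
7: 3527353 = 7·503907 + 4
11: 3527353 = 11·320668 + 5
13: 3527353 = 13·271334 + 11
17: 3527353 = 17·207491 + 6
19: 3527353 = 19·185650 + 3
23: 3527353 = 23·153363 + 4
29: 3527353 = 29·121632 + 25
31: 3527353 = 31·113785 + 18
37: 3527353 = 37·95333 + 32
41: 3527353 = 41·86033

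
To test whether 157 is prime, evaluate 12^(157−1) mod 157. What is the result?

12^1 ≡ 12 (mod 157)
12^2 ≡ 12^2 = 144 ≡ 144 (mod 157)
12^4 ≡ 144^2 = 20736 ≡ 12 (mod 157)
12^8 ≡ 12^2 = 144 ≡ 144 (mod 157)
12^16 ≡ 144^2 = 20736 ≡ 12 (mod 157)
12^32 ≡ 12^2 = 144 ≡ 144 (mod 157)
12^64 ≡ 144^2 = 20736 ≡ 12 (mod 157)
12^128 ≡ 12^2 = 144 ≡ 144 (mod 157)
156 = 128 + 16 + 8 + 4 in binary powers of 2.
So 12^156 ≡ 144 · 12 · 144 · 12 ≡ 1 (mod 157).
Since the result is 1, base 12 gives no evidence that 157 is composite.

1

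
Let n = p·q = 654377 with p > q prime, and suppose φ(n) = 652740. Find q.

φ(n) = (p−1)(q−1) = n − (p+q) + 1, so p + q = 654377 − 652740 + 1 = 1638.
p and q are the roots of t² − 1638t + 654377 = 0.
Discriminant: 1638² − 4·654377 = 2683044 − 2617508 = 65536; √65536 = 256.
q = (1638 − 256)/2 = 691, p = (1638 + 256)/2 = 947.
Check: 691 · 947 = 654377.

691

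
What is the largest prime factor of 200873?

200873 = 37 · 5429
5429 = 61 · 89
89 is prime.
So 200873 = 37 · 61 · 89; the largest prime factor is 89.

89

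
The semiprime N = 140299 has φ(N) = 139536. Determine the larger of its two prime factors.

457

φ(n) = (p−1)(q−1) = n − (p+q) + 1, so p + q = 140299 − 139536 + 1 = 764.
p and q are the roots of t² − 764t + 140299 = 0.
Discriminant: 764² − 4·140299 = 583696 − 561196 = 22500; √22500 = 150.
q = (764 − 150)/2 = 307, p = (764 + 150)/2 = 457.
Check: 307 · 457 = 140299.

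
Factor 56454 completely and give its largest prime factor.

56454 = 2 · 28227
28227 = 3 · 9409
9409 = 97 · 97
97 = 97 · 1
So 56454 = 2 · 3 · 97^2; the largest prime factor is 97.

97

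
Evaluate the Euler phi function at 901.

832

Factor: 901 = 17 · 53.
φ(901) = (17−1) · (53−1) = 16 · 52 = 832.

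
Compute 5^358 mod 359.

5^1 ≡ 5 (mod 359)
5^2 ≡ 5^2 = 25 ≡ 25 (mod 359)
5^4 ≡ 25^2 = 625 ≡ 266 (mod 359)
5^8 ≡ 266^2 = 70756 ≡ 33 (mod 359)
5^16 ≡ 33^2 = 1089 ≡ 12 (mod 359)
5^32 ≡ 12^2 = 144 ≡ 144 (mod 359)
5^64 ≡ 144^2 = 20736 ≡ 273 (mod 359)
5^128 ≡ 273^2 = 74529 ≡ 216 (mod 359)
5^256 ≡ 216^2 = 46656 ≡ 345 (mod 359)
358 = 256 + 64 + 32 + 4 + 2 in binary powers of 2.
So 5^358 ≡ 345 · 273 · 144 · 266 · 25 ≡ 1 (mod 359).
Since the result is 1, base 5 gives no evidence that 359 is composite.

1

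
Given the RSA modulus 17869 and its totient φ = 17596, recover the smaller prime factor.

107

φ(n) = (p−1)(q−1) = n − (p+q) + 1, so p + q = 17869 − 17596 + 1 = 274.
p and q are the roots of t² − 274t + 17869 = 0.
Discriminant: 274² − 4·17869 = 75076 − 71476 = 3600; √3600 = 60.
q = (274 − 60)/2 = 107, p = (274 + 60)/2 = 167.
Check: 107 · 167 = 17869.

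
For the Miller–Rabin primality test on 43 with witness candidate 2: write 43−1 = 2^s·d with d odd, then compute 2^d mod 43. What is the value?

43 − 1 = 42 = 2^1 · 21, so d = 21.
2^1 ≡ 2 (mod 43)
2^2 ≡ 2^2 = 4 ≡ 4 (mod 43)
2^4 ≡ 4^2 = 16 ≡ 16 (mod 43)
2^8 ≡ 16^2 = 256 ≡ 41 (mod 43)
2^16 ≡ 41^2 = 1681 ≡ 4 (mod 43)
21 = 16 + 4 + 1 in binary powers of 2.
So 2^21 ≡ 4 · 16 · 2 ≡ 42 (mod 43).
Since 2^d ≡ 42 (mod 43), base 2 does not prove 43 composite.

42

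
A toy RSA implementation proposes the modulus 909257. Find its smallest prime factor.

909257 is odd.
Digit sum 32, not divisible by 3.
Ends in 7: not divisible by 5.
7: 909257 = 7·129893 + 6
11: 909257 = 11·82659 + 8
13: 909257 = 13·69942 + 11
17: 909257 = 17·53485 + 12
19: 909257 = 19·47855 + 12
23: 909257 = 23·39532 + 21
29: 909257 = 29·31353 + 20
31: 909257 = 31·29330 + 27
37: 909257 = 37·24574 + 19
41: 909257 = 41·22177

41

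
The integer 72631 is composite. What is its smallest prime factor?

72631 is odd.
Digit sum 19, not divisible by 3.
Ends in 1: not divisible by 5.
7: 72631 = 7·10375 + 6
11: 72631 = 11·6602 + 9
13: 72631 = 13·5587

13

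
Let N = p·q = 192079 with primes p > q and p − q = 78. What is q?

Since p = q + 78, we have 192079 = q(q + 78), so q² + 78q − 192079 = 0.
Discriminant: 78² + 4·192079 = 6084 + 768316 = 774400; √774400 = 880.
q = (−78 + 880)/2 = 401, and p = q + 78 = 479.
Check: 401 · 479 = 192079.

401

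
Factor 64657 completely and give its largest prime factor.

64657 = 19 · 3403
3403 = 41 · 83
83 is prime.
So 64657 = 19 · 41 · 83; the largest prime factor is 83.

83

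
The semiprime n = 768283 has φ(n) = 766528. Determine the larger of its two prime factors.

929

φ(n) = (p−1)(q−1) = n − (p+q) + 1, so p + q = 768283 − 766528 + 1 = 1756.
p and q are the roots of t² − 1756t + 768283 = 0.
Discriminant: 1756² − 4·768283 = 3083536 − 3073132 = 10404; √10404 = 102.
q = (1756 − 102)/2 = 827, p = (1756 + 102)/2 = 929.
Check: 827 · 929 = 768283.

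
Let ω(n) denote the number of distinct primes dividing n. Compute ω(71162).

71162 = 2 · 35581
35581 = 7 · 5083
5083 = 13 · 391
391 = 17 · 23
71162 = 2 · 7 · 13 · 17 · 23, which has 5 distinct prime factors.

5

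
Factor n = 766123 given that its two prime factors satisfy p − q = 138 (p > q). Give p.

947

Since p = q + 138, we have 766123 = q(q + 138), so q² + 138q − 766123 = 0.
Discriminant: 138² + 4·766123 = 19044 + 3064492 = 3083536; √3083536 = 1756.
q = (−138 + 1756)/2 = 809, and p = q + 138 = 947.
Check: 809 · 947 = 766123.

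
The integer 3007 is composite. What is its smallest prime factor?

31

3007 is odd.
Digit sum 10, not divisible by 3.
Ends in 7: not divisible by 5.
7: 3007 = 7·429 + 4
11: 3007 = 11·273 + 4
13: 3007 = 13·231 + 4
17: 3007 = 17·176 + 15
19: 3007 = 19·158 + 5
23: 3007 = 23·130 + 17
29: 3007 = 29·103 + 20
31: 3007 = 31·97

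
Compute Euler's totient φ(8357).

8160

Factor: 8357 = 61 · 137.
φ(8357) = (61−1) · (137−1) = 60 · 136 = 8160.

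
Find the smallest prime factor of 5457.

3

5457 is odd.
Digit sum 21, divisible by 3.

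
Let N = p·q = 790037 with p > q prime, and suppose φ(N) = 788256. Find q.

829

φ(n) = (p−1)(q−1) = n − (p+q) + 1, so p + q = 790037 − 788256 + 1 = 1782.
p and q are the roots of t² − 1782t + 790037 = 0.
Discriminant: 1782² − 4·790037 = 3175524 − 3160148 = 15376; √15376 = 124.
q = (1782 − 124)/2 = 829, p = (1782 + 124)/2 = 953.
Check: 829 · 953 = 790037.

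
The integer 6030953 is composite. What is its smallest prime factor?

71

6030953 is odd.
Digit sum 26, not divisible by 3.
Ends in 3: not divisible by 5.
7: 6030953 = 7·861564 + 5
11: 6030953 = 11·548268 + 5
13: 6030953 = 13·463919 + 6
17: 6030953 = 17·354761 + 16
19: 6030953 = 19·317418 + 11
23: 6030953 = 23·262215 + 8
29: 6030953 = 29·207963 + 26
31: 6030953 = 31·194546 + 27
37: 6030953 = 37·162998 + 27
41: 6030953 = 41·147096 + 17
43: 6030953 = 43·140254 + 31
47: 6030953 = 47·128318 + 7
53: 6030953 = 53·113791 + 30
59: 6030953 = 59·102219 + 32
61: 6030953 = 61·98868 + 5
67: 6030953 = 67·90014 + 15
71: 6030953 = 71·84943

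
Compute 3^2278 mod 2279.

1257

3^1 ≡ 3 (mod 2279)
3^2 ≡ 3^2 = 9 ≡ 9 (mod 2279)
3^4 ≡ 9^2 = 81 ≡ 81 (mod 2279)
3^8 ≡ 81^2 = 6561 ≡ 2003 (mod 2279)
3^16 ≡ 2003^2 = 4012009 ≡ 969 (mod 2279)
3^32 ≡ 969^2 = 938961 ≡ 13 (mod 2279)
3^64 ≡ 13^2 = 169 ≡ 169 (mod 2279)
3^128 ≡ 169^2 = 28561 ≡ 1213 (mod 2279)
3^256 ≡ 1213^2 = 1471369 ≡ 1414 (mod 2279)
3^512 ≡ 1414^2 = 1999396 ≡ 713 (mod 2279)
3^1024 ≡ 713^2 = 508369 ≡ 152 (mod 2279)
3^2048 ≡ 152^2 = 23104 ≡ 314 (mod 2279)
2278 = 2048 + 128 + 64 + 32 + 4 + 2 in binary powers of 2.
So 3^2278 ≡ 314 · 1213 · 169 · 13 · 81 · 9 ≡ 1257 (mod 2279).
Since 1257 ≠ 1, base 3 is a Fermat witness: 2279 is composite.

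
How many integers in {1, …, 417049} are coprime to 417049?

395136

Factor: 417049 = 29 · 73 · 197.
φ(417049) = (29−1) · (73−1) · (197−1) = 28 · 72 · 196 = 395136.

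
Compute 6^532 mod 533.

6^1 ≡ 6 (mod 533)
6^2 ≡ 6^2 = 36 ≡ 36 (mod 533)
6^4 ≡ 36^2 = 1296 ≡ 230 (mod 533)
6^8 ≡ 230^2 = 52900 ≡ 133 (mod 533)
6^16 ≡ 133^2 = 17689 ≡ 100 (mod 533)
6^32 ≡ 100^2 = 10000 ≡ 406 (mod 533)
6^64 ≡ 406^2 = 164836 ≡ 139 (mod 533)
6^128 ≡ 139^2 = 19321 ≡ 133 (mod 533)
6^256 ≡ 133^2 = 17689 ≡ 100 (mod 533)
6^512 ≡ 100^2 = 10000 ≡ 406 (mod 533)
532 = 512 + 16 + 4 in binary powers of 2.
So 6^532 ≡ 406 · 100 · 230 ≡ 373 (mod 533).
Since 373 ≠ 1, base 6 is a Fermat witness: 533 is composite.

373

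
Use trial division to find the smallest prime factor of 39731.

39731 is odd.
Digit sum 23, not divisible by 3.
Ends in 1: not divisible by 5.
7: 39731 = 7·5675 + 6
11: 39731 = 11·3611 + 10
13: 39731 = 13·3056 + 3
17: 39731 = 17·2337 + 2
19: 39731 = 19·2091 + 2
23: 39731 = 23·1727 + 10
29: 39731 = 29·1370 + 1
31: 39731 = 31·1281 + 20
37: 39731 = 37·1073 + 30
41: 39731 = 41·969 + 2
43: 39731 = 43·923 + 42
47: 39731 = 47·845 + 16
53: 39731 = 53·749 + 34
59: 39731 = 59·673 + 24
61: 39731 = 61·651 + 20
67: 39731 = 67·593

67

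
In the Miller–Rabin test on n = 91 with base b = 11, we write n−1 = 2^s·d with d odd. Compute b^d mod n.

8

91 − 1 = 90 = 2^1 · 45, so d = 45.
11^1 ≡ 11 (mod 91)
11^2 ≡ 11^2 = 121 ≡ 30 (mod 91)
11^4 ≡ 30^2 = 900 ≡ 81 (mod 91)
11^8 ≡ 81^2 = 6561 ≡ 9 (mod 91)
11^16 ≡ 9^2 = 81 ≡ 81 (mod 91)
11^32 ≡ 81^2 = 6561 ≡ 9 (mod 91)
45 = 32 + 8 + 4 + 1 in binary powers of 2.
So 11^45 ≡ 9 · 9 · 81 · 11 ≡ 8 (mod 91).
Squaring chain: 8; never reaches −1, so base 11 is a Miller–Rabin witness that 91 is composite.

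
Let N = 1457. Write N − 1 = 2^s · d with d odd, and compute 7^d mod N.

1457 − 1 = 1456 = 2^4 · 91, so d = 91.
7^1 ≡ 7 (mod 1457)
7^2 ≡ 7^2 = 49 ≡ 49 (mod 1457)
7^4 ≡ 49^2 = 2401 ≡ 944 (mod 1457)
7^8 ≡ 944^2 = 891136 ≡ 909 (mod 1457)
7^16 ≡ 909^2 = 826281 ≡ 162 (mod 1457)
7^32 ≡ 162^2 = 26244 ≡ 18 (mod 1457)
7^64 ≡ 18^2 = 324 ≡ 324 (mod 1457)
91 = 64 + 16 + 8 + 2 + 1 in binary powers of 2.
So 7^91 ≡ 324 · 162 · 909 · 49 · 7 ≡ 1061 (mod 1457).
Squaring chain: 1061 → 917 → 200 → 661; never reaches −1, so base 7 is a Miller–Rabin witness that 1457 is composite.

1061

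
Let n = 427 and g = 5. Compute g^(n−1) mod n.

5^1 ≡ 5 (mod 427)
5^2 ≡ 5^2 = 25 ≡ 25 (mod 427)
5^4 ≡ 25^2 = 625 ≡ 198 (mod 427)
5^8 ≡ 198^2 = 39204 ≡ 347 (mod 427)
5^16 ≡ 347^2 = 120409 ≡ 422 (mod 427)
5^32 ≡ 422^2 = 178084 ≡ 25 (mod 427)
5^64 ≡ 25^2 = 625 ≡ 198 (mod 427)
5^128 ≡ 198^2 = 39204 ≡ 347 (mod 427)
5^256 ≡ 347^2 = 120409 ≡ 422 (mod 427)
426 = 256 + 128 + 32 + 8 + 2 in binary powers of 2.
So 5^426 ≡ 422 · 347 · 25 · 347 · 25 ≡ 253 (mod 427).
Since 253 ≠ 1, base 5 is a Fermat witness: 427 is composite.

253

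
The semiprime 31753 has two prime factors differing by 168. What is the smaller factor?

113

Since p = q + 168, we have 31753 = q(q + 168), so q² + 168q − 31753 = 0.
Discriminant: 168² + 4·31753 = 28224 + 127012 = 155236; √155236 = 394.
q = (−168 + 394)/2 = 113, and p = q + 168 = 281.
Check: 113 · 281 = 31753.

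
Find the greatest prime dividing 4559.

4559 = 47 · 97
97 is prime.
So 4559 = 47 · 97; the largest prime factor is 97.

97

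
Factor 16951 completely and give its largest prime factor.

16951 = 11 · 1541
1541 = 23 · 67
67 is prime.
So 16951 = 11 · 23 · 67; the largest prime factor is 67.

67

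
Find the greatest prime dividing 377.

377 = 13 · 29
29 is prime.
So 377 = 13 · 29; the largest prime factor is 29.

29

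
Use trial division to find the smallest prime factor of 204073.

204073 is odd.
Digit sum 16, not divisible by 3.
Ends in 3: not divisible by 5.
7: 204073 = 7·29153 + 2
11: 204073 = 11·18552 + 1
13: 204073 = 13·15697 + 12
17: 204073 = 17·12004 + 5
19: 204073 = 19·10740 + 13
23: 204073 = 23·8872 + 17
29: 204073 = 29·7037

29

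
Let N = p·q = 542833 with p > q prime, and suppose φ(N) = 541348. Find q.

φ(n) = (p−1)(q−1) = n − (p+q) + 1, so p + q = 542833 − 541348 + 1 = 1486.
p and q are the roots of t² − 1486t + 542833 = 0.
Discriminant: 1486² − 4·542833 = 2208196 − 2171332 = 36864; √36864 = 192.
q = (1486 − 192)/2 = 647, p = (1486 + 192)/2 = 839.
Check: 647 · 839 = 542833.

647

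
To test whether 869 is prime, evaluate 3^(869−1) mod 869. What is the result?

3^1 ≡ 3 (mod 869)
3^2 ≡ 3^2 = 9 ≡ 9 (mod 869)
3^4 ≡ 9^2 = 81 ≡ 81 (mod 869)
3^8 ≡ 81^2 = 6561 ≡ 478 (mod 869)
3^16 ≡ 478^2 = 228484 ≡ 806 (mod 869)
3^32 ≡ 806^2 = 649636 ≡ 493 (mod 869)
3^64 ≡ 493^2 = 243049 ≡ 598 (mod 869)
3^128 ≡ 598^2 = 357604 ≡ 445 (mod 869)
3^256 ≡ 445^2 = 198025 ≡ 762 (mod 869)
3^512 ≡ 762^2 = 580644 ≡ 152 (mod 869)
868 = 512 + 256 + 64 + 32 + 4 in binary powers of 2.
So 3^868 ≡ 152 · 762 · 598 · 493 · 81 ≡ 115 (mod 869).
Since 115 ≠ 1, base 3 is a Fermat witness: 869 is composite.

115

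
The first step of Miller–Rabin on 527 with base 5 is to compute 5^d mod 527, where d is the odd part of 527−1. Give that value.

527 − 1 = 526 = 2^1 · 263, so d = 263.
5^1 ≡ 5 (mod 527)
5^2 ≡ 5^2 = 25 ≡ 25 (mod 527)
5^4 ≡ 25^2 = 625 ≡ 98 (mod 527)
5^8 ≡ 98^2 = 9604 ≡ 118 (mod 527)
5^16 ≡ 118^2 = 13924 ≡ 222 (mod 527)
5^32 ≡ 222^2 = 49284 ≡ 273 (mod 527)
5^64 ≡ 273^2 = 74529 ≡ 222 (mod 527)
5^128 ≡ 222^2 = 49284 ≡ 273 (mod 527)
5^256 ≡ 273^2 = 74529 ≡ 222 (mod 527)
263 = 256 + 4 + 2 + 1 in binary powers of 2.
So 5^263 ≡ 222 · 98 · 25 · 5 ≡ 180 (mod 527).
Squaring chain: 180; never reaches −1, so base 5 is a Miller–Rabin witness that 527 is composite.

180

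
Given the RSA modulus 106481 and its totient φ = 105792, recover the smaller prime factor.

233

φ(n) = (p−1)(q−1) = n − (p+q) + 1, so p + q = 106481 − 105792 + 1 = 690.
p and q are the roots of t² − 690t + 106481 = 0.
Discriminant: 690² − 4·106481 = 476100 − 425924 = 50176; √50176 = 224.
q = (690 − 224)/2 = 233, p = (690 + 224)/2 = 457.
Check: 233 · 457 = 106481.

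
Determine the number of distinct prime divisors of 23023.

4

23023 = 7 · 3289
3289 = 11 · 299
299 = 13 · 23
23023 = 7 · 11 · 13 · 23, which has 4 distinct prime factors.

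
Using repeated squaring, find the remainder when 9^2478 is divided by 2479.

729

9^1 ≡ 9 (mod 2479)
9^2 ≡ 9^2 = 81 ≡ 81 (mod 2479)
9^4 ≡ 81^2 = 6561 ≡ 1603 (mod 2479)
9^8 ≡ 1603^2 = 2569609 ≡ 1365 (mod 2479)
9^16 ≡ 1365^2 = 1863225 ≡ 1496 (mod 2479)
9^32 ≡ 1496^2 = 2238016 ≡ 1958 (mod 2479)
9^64 ≡ 1958^2 = 3833764 ≡ 1230 (mod 2479)
9^128 ≡ 1230^2 = 1512900 ≡ 710 (mod 2479)
9^256 ≡ 710^2 = 504100 ≡ 863 (mod 2479)
9^512 ≡ 863^2 = 744769 ≡ 1069 (mod 2479)
9^1024 ≡ 1069^2 = 1142761 ≡ 2421 (mod 2479)
9^2048 ≡ 2421^2 = 5861241 ≡ 885 (mod 2479)
2478 = 2048 + 256 + 128 + 32 + 8 + 4 + 2 in binary powers of 2.
So 9^2478 ≡ 885 · 863 · 710 · 1958 · 1365 · 1603 · 81 ≡ 729 (mod 2479).
Since 729 ≠ 1, base 9 is a Fermat witness: 2479 is composite.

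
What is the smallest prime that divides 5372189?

5372189 is odd.
Digit sum 35, not divisible by 3.
Ends in 9: not divisible by 5.
7: 5372189 = 7·767455 + 4
11: 5372189 = 11·488380 + 9
13: 5372189 = 13·413245 + 4
17: 5372189 = 17·316011 + 2
19: 5372189 = 19·282746 + 15
23: 5372189 = 23·233573 + 10
29: 5372189 = 29·185247 + 26
31: 5372189 = 31·173296 + 13
37: 5372189 = 37·145194 + 11
41: 5372189 = 41·131029

41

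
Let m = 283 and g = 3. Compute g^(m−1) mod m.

3^1 ≡ 3 (mod 283)
3^2 ≡ 3^2 = 9 ≡ 9 (mod 283)
3^4 ≡ 9^2 = 81 ≡ 81 (mod 283)
3^8 ≡ 81^2 = 6561 ≡ 52 (mod 283)
3^16 ≡ 52^2 = 2704 ≡ 157 (mod 283)
3^32 ≡ 157^2 = 24649 ≡ 28 (mod 283)
3^64 ≡ 28^2 = 784 ≡ 218 (mod 283)
3^128 ≡ 218^2 = 47524 ≡ 263 (mod 283)
3^256 ≡ 263^2 = 69169 ≡ 117 (mod 283)
282 = 256 + 16 + 8 + 2 in binary powers of 2.
So 3^282 ≡ 117 · 157 · 52 · 9 ≡ 1 (mod 283).
Since the result is 1, base 3 gives no evidence that 283 is composite.

1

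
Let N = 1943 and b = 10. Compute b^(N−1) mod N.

992

10^1 ≡ 10 (mod 1943)
10^2 ≡ 10^2 = 100 ≡ 100 (mod 1943)
10^4 ≡ 100^2 = 10000 ≡ 285 (mod 1943)
10^8 ≡ 285^2 = 81225 ≡ 1562 (mod 1943)
10^16 ≡ 1562^2 = 2439844 ≡ 1379 (mod 1943)
10^32 ≡ 1379^2 = 1901641 ≡ 1387 (mod 1943)
10^64 ≡ 1387^2 = 1923769 ≡ 199 (mod 1943)
10^128 ≡ 199^2 = 39601 ≡ 741 (mod 1943)
10^256 ≡ 741^2 = 549081 ≡ 1155 (mod 1943)
10^512 ≡ 1155^2 = 1334025 ≡ 1127 (mod 1943)
10^1024 ≡ 1127^2 = 1270129 ≡ 1350 (mod 1943)
1942 = 1024 + 512 + 256 + 128 + 16 + 4 + 2 in binary powers of 2.
So 10^1942 ≡ 1350 · 1127 · 1155 · 741 · 1379 · 285 · 100 ≡ 992 (mod 1943).
Since 992 ≠ 1, base 10 is a Fermat witness: 1943 is composite.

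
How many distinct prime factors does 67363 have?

67363 = 31 · 2173
2173 = 41 · 53
67363 = 31 · 41 · 53, which has 3 distinct prime factors.

3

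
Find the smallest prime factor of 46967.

67

46967 is odd.
Digit sum 32, not divisible by 3.
Ends in 7: not divisible by 5.
7: 46967 = 7·6709 + 4
11: 46967 = 11·4269 + 8
13: 46967 = 13·3612 + 11
17: 46967 = 17·2762 + 13
19: 46967 = 19·2471 + 18
23: 46967 = 23·2042 + 1
29: 46967 = 29·1619 + 16
31: 46967 = 31·1515 + 2
37: 46967 = 37·1269 + 14
41: 46967 = 41·1145 + 22
43: 46967 = 43·1092 + 11
47: 46967 = 47·999 + 14
53: 46967 = 53·886 + 9
59: 46967 = 59·796 + 3
61: 46967 = 61·769 + 58
67: 46967 = 67·701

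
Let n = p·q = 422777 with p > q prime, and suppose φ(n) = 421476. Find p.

φ(n) = (p−1)(q−1) = n − (p+q) + 1, so p + q = 422777 − 421476 + 1 = 1302.
p and q are the roots of t² − 1302t + 422777 = 0.
Discriminant: 1302² − 4·422777 = 1695204 − 1691108 = 4096; √4096 = 64.
q = (1302 − 64)/2 = 619, p = (1302 + 64)/2 = 683.
Check: 619 · 683 = 422777.

683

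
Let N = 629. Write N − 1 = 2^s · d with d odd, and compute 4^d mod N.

225

629 − 1 = 628 = 2^2 · 157, so d = 157.
4^1 ≡ 4 (mod 629)
4^2 ≡ 4^2 = 16 ≡ 16 (mod 629)
4^4 ≡ 16^2 = 256 ≡ 256 (mod 629)
4^8 ≡ 256^2 = 65536 ≡ 120 (mod 629)
4^16 ≡ 120^2 = 14400 ≡ 562 (mod 629)
4^32 ≡ 562^2 = 315844 ≡ 86 (mod 629)
4^64 ≡ 86^2 = 7396 ≡ 477 (mod 629)
4^128 ≡ 477^2 = 227529 ≡ 460 (mod 629)
157 = 128 + 16 + 8 + 4 + 1 in binary powers of 2.
So 4^157 ≡ 460 · 562 · 120 · 256 · 4 ≡ 225 (mod 629).
Squaring chain: 225 → 305; never reaches −1, so base 4 is a Miller–Rabin witness that 629 is composite.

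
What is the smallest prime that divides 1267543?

1267543 is odd.
Digit sum 28, not divisible by 3.
Ends in 3: not divisible by 5.
7: 1267543 = 7·181077 + 4
11: 1267543 = 11·115231 + 2
13: 1267543 = 13·97503 + 4
17: 1267543 = 17·74561 + 6
19: 1267543 = 19·66712 + 15
23: 1267543 = 23·55110 + 13
29: 1267543 = 29·43708 + 11
31: 1267543 = 31·40888 + 15
37: 1267543 = 37·34257 + 34
41: 1267543 = 41·30915 + 28
43: 1267543 = 43·29477 + 32
47: 1267543 = 47·26969

47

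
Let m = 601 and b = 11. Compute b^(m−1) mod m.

1

11^1 ≡ 11 (mod 601)
11^2 ≡ 11^2 = 121 ≡ 121 (mod 601)
11^4 ≡ 121^2 = 14641 ≡ 217 (mod 601)
11^8 ≡ 217^2 = 47089 ≡ 211 (mod 601)
11^16 ≡ 211^2 = 44521 ≡ 47 (mod 601)
11^32 ≡ 47^2 = 2209 ≡ 406 (mod 601)
11^64 ≡ 406^2 = 164836 ≡ 162 (mod 601)
11^128 ≡ 162^2 = 26244 ≡ 401 (mod 601)
11^256 ≡ 401^2 = 160801 ≡ 334 (mod 601)
11^512 ≡ 334^2 = 111556 ≡ 371 (mod 601)
600 = 512 + 64 + 16 + 8 in binary powers of 2.
So 11^600 ≡ 371 · 162 · 47 · 211 ≡ 1 (mod 601).
Since the result is 1, base 11 gives no evidence that 601 is composite.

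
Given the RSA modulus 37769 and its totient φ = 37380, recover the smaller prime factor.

φ(n) = (p−1)(q−1) = n − (p+q) + 1, so p + q = 37769 − 37380 + 1 = 390.
p and q are the roots of t² − 390t + 37769 = 0.
Discriminant: 390² − 4·37769 = 152100 − 151076 = 1024; √1024 = 32.
q = (390 − 32)/2 = 179, p = (390 + 32)/2 = 211.
Check: 179 · 211 = 37769.

179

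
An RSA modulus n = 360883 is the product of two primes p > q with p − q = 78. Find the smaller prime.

563

Since p = q + 78, we have 360883 = q(q + 78), so q² + 78q − 360883 = 0.
Discriminant: 78² + 4·360883 = 6084 + 1443532 = 1449616; √1449616 = 1204.
q = (−78 + 1204)/2 = 563, and p = q + 78 = 641.
Check: 563 · 641 = 360883.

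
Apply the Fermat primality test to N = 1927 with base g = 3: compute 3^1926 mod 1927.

3^1 ≡ 3 (mod 1927)
3^2 ≡ 3^2 = 9 ≡ 9 (mod 1927)
3^4 ≡ 9^2 = 81 ≡ 81 (mod 1927)
3^8 ≡ 81^2 = 6561 ≡ 780 (mod 1927)
3^16 ≡ 780^2 = 608400 ≡ 1395 (mod 1927)
3^32 ≡ 1395^2 = 1946025 ≡ 1682 (mod 1927)
3^64 ≡ 1682^2 = 2829124 ≡ 288 (mod 1927)
3^128 ≡ 288^2 = 82944 ≡ 83 (mod 1927)
3^256 ≡ 83^2 = 6889 ≡ 1108 (mod 1927)
3^512 ≡ 1108^2 = 1227664 ≡ 165 (mod 1927)
3^1024 ≡ 165^2 = 27225 ≡ 247 (mod 1927)
1926 = 1024 + 512 + 256 + 128 + 4 + 2 in binary powers of 2.
So 3^1926 ≡ 247 · 165 · 1108 · 83 · 81 · 9 ≡ 237 (mod 1927).
Since 237 ≠ 1, base 3 is a Fermat witness: 1927 is composite.

237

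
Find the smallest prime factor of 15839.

47

15839 is odd.
Digit sum 26, not divisible by 3.
Ends in 9: not divisible by 5.
7: 15839 = 7·2262 + 5
11: 15839 = 11·1439 + 10
13: 15839 = 13·1218 + 5
17: 15839 = 17·931 + 12
19: 15839 = 19·833 + 12
23: 15839 = 23·688 + 15
29: 15839 = 29·546 + 5
31: 15839 = 31·510 + 29
37: 15839 = 37·428 + 3
41: 15839 = 41·386 + 13
43: 15839 = 43·368 + 15
47: 15839 = 47·337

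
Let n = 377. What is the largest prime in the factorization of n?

377 = 13 · 29
29 is prime.
So 377 = 13 · 29; the largest prime factor is 29.

29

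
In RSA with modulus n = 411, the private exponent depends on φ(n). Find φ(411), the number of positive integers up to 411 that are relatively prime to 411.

272

Factor: 411 = 3 · 137.
φ(411) = (3−1) · (137−1) = 2 · 136 = 272.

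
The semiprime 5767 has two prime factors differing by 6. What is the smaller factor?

73

Since p = q + 6, we have 5767 = q(q + 6), so q² + 6q − 5767 = 0.
Discriminant: 6² + 4·5767 = 36 + 23068 = 23104; √23104 = 152.
q = (−6 + 152)/2 = 73, and p = q + 6 = 79.
Check: 73 · 79 = 5767.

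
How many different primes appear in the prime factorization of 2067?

2067 = 3 · 689
689 = 13 · 53
2067 = 3 · 13 · 53, which has 3 distinct prime factors.

3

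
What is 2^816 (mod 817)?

102

2^1 ≡ 2 (mod 817)
2^2 ≡ 2^2 = 4 ≡ 4 (mod 817)
2^4 ≡ 4^2 = 16 ≡ 16 (mod 817)
2^8 ≡ 16^2 = 256 ≡ 256 (mod 817)
2^16 ≡ 256^2 = 65536 ≡ 176 (mod 817)
2^32 ≡ 176^2 = 30976 ≡ 747 (mod 817)
2^64 ≡ 747^2 = 558009 ≡ 815 (mod 817)
2^128 ≡ 815^2 = 664225 ≡ 4 (mod 817)
2^256 ≡ 4^2 = 16 ≡ 16 (mod 817)
2^512 ≡ 16^2 = 256 ≡ 256 (mod 817)
816 = 512 + 256 + 32 + 16 in binary powers of 2.
So 2^816 ≡ 256 · 16 · 747 · 176 ≡ 102 (mod 817).
Since 102 ≠ 1, base 2 is a Fermat witness: 817 is composite.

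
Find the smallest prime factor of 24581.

24581 is odd.
Digit sum 20, not divisible by 3.
Ends in 1: not divisible by 5.
7: 24581 = 7·3511 + 4
11: 24581 = 11·2234 + 7
13: 24581 = 13·1890 + 11
17: 24581 = 17·1445 + 16
19: 24581 = 19·1293 + 14
23: 24581 = 23·1068 + 17
29: 24581 = 29·847 + 18
31: 24581 = 31·792 + 29
37: 24581 = 37·664 + 13
41: 24581 = 41·599 + 22
43: 24581 = 43·571 + 28
47: 24581 = 47·523

47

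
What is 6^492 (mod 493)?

268

6^1 ≡ 6 (mod 493)
6^2 ≡ 6^2 = 36 ≡ 36 (mod 493)
6^4 ≡ 36^2 = 1296 ≡ 310 (mod 493)
6^8 ≡ 310^2 = 96100 ≡ 458 (mod 493)
6^16 ≡ 458^2 = 209764 ≡ 239 (mod 493)
6^32 ≡ 239^2 = 57121 ≡ 426 (mod 493)
6^64 ≡ 426^2 = 181476 ≡ 52 (mod 493)
6^128 ≡ 52^2 = 2704 ≡ 239 (mod 493)
6^256 ≡ 239^2 = 57121 ≡ 426 (mod 493)
492 = 256 + 128 + 64 + 32 + 8 + 4 in binary powers of 2.
So 6^492 ≡ 426 · 239 · 52 · 426 · 458 · 310 ≡ 268 (mod 493).
Since 268 ≠ 1, base 6 is a Fermat witness: 493 is composite.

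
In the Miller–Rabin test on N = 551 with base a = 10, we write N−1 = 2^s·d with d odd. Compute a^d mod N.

98

551 − 1 = 550 = 2^1 · 275, so d = 275.
10^1 ≡ 10 (mod 551)
10^2 ≡ 10^2 = 100 ≡ 100 (mod 551)
10^4 ≡ 100^2 = 10000 ≡ 82 (mod 551)
10^8 ≡ 82^2 = 6724 ≡ 112 (mod 551)
10^16 ≡ 112^2 = 12544 ≡ 422 (mod 551)
10^32 ≡ 422^2 = 178084 ≡ 111 (mod 551)
10^64 ≡ 111^2 = 12321 ≡ 199 (mod 551)
10^128 ≡ 199^2 = 39601 ≡ 480 (mod 551)
10^256 ≡ 480^2 = 230400 ≡ 82 (mod 551)
275 = 256 + 16 + 2 + 1 in binary powers of 2.
So 10^275 ≡ 82 · 422 · 100 · 10 ≡ 98 (mod 551).
Squaring chain: 98; never reaches −1, so base 10 is a Miller–Rabin witness that 551 is composite.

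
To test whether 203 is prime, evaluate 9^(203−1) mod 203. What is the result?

16

9^1 ≡ 9 (mod 203)
9^2 ≡ 9^2 = 81 ≡ 81 (mod 203)
9^4 ≡ 81^2 = 6561 ≡ 65 (mod 203)
9^8 ≡ 65^2 = 4225 ≡ 165 (mod 203)
9^16 ≡ 165^2 = 27225 ≡ 23 (mod 203)
9^32 ≡ 23^2 = 529 ≡ 123 (mod 203)
9^64 ≡ 123^2 = 15129 ≡ 107 (mod 203)
9^128 ≡ 107^2 = 11449 ≡ 81 (mod 203)
202 = 128 + 64 + 8 + 2 in binary powers of 2.
So 9^202 ≡ 81 · 107 · 165 · 81 ≡ 16 (mod 203).
Since 16 ≠ 1, base 9 is a Fermat witness: 203 is composite.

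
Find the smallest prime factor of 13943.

13943 is odd.
Digit sum 20, not divisible by 3.
Ends in 3: not divisible by 5.
7: 13943 = 7·1991 + 6
11: 13943 = 11·1267 + 6
13: 13943 = 13·1072 + 7
17: 13943 = 17·820 + 3
19: 13943 = 19·733 + 16
23: 13943 = 23·606 + 5
29: 13943 = 29·480 + 23
31: 13943 = 31·449 + 24
37: 13943 = 37·376 + 31
41: 13943 = 41·340 + 3
43: 13943 = 43·324 + 11
47: 13943 = 47·296 + 31
53: 13943 = 53·263 + 4
59: 13943 = 59·236 + 19
61: 13943 = 61·228 + 35
67: 13943 = 67·208 + 7
71: 13943 = 71·196 + 27
73: 13943 = 73·191

73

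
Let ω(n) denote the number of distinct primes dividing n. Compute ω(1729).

1729 = 7 · 247
247 = 13 · 19
1729 = 7 · 13 · 19, which has 3 distinct prime factors.

3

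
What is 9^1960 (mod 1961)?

1533

9^1 ≡ 9 (mod 1961)
9^2 ≡ 9^2 = 81 ≡ 81 (mod 1961)
9^4 ≡ 81^2 = 6561 ≡ 678 (mod 1961)
9^8 ≡ 678^2 = 459684 ≡ 810 (mod 1961)
9^16 ≡ 810^2 = 656100 ≡ 1126 (mod 1961)
9^32 ≡ 1126^2 = 1267876 ≡ 1070 (mod 1961)
9^64 ≡ 1070^2 = 1144900 ≡ 1637 (mod 1961)
9^128 ≡ 1637^2 = 2679769 ≡ 1043 (mod 1961)
9^256 ≡ 1043^2 = 1087849 ≡ 1455 (mod 1961)
9^512 ≡ 1455^2 = 2117025 ≡ 1106 (mod 1961)
9^1024 ≡ 1106^2 = 1223236 ≡ 1533 (mod 1961)
1960 = 1024 + 512 + 256 + 128 + 32 + 8 in binary powers of 2.
So 9^1960 ≡ 1533 · 1106 · 1455 · 1043 · 1070 · 810 ≡ 1533 (mod 1961).
Since 1533 ≠ 1, base 9 is a Fermat witness: 1961 is composite.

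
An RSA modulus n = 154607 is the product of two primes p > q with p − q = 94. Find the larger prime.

443

Since p = q + 94, we have 154607 = q(q + 94), so q² + 94q − 154607 = 0.
Discriminant: 94² + 4·154607 = 8836 + 618428 = 627264; √627264 = 792.
q = (−94 + 792)/2 = 349, and p = q + 94 = 443.
Check: 349 · 443 = 154607.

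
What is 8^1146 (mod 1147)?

8^1 ≡ 8 (mod 1147)
8^2 ≡ 8^2 = 64 ≡ 64 (mod 1147)
8^4 ≡ 64^2 = 4096 ≡ 655 (mod 1147)
8^8 ≡ 655^2 = 429025 ≡ 47 (mod 1147)
8^16 ≡ 47^2 = 2209 ≡ 1062 (mod 1147)
8^32 ≡ 1062^2 = 1127844 ≡ 343 (mod 1147)
8^64 ≡ 343^2 = 117649 ≡ 655 (mod 1147)
8^128 ≡ 655^2 = 429025 ≡ 47 (mod 1147)
8^256 ≡ 47^2 = 2209 ≡ 1062 (mod 1147)
8^512 ≡ 1062^2 = 1127844 ≡ 343 (mod 1147)
8^1024 ≡ 343^2 = 117649 ≡ 655 (mod 1147)
1146 = 1024 + 64 + 32 + 16 + 8 + 2 in binary powers of 2.
So 8^1146 ≡ 655 · 655 · 343 · 1062 · 47 · 64 ≡ 628 (mod 1147).
Since 628 ≠ 1, base 8 is a Fermat witness: 1147 is composite.

628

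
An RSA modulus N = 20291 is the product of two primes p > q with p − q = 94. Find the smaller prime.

103

Since p = q + 94, we have 20291 = q(q + 94), so q² + 94q − 20291 = 0.
Discriminant: 94² + 4·20291 = 8836 + 81164 = 90000; √90000 = 300.
q = (−94 + 300)/2 = 103, and p = q + 94 = 197.
Check: 103 · 197 = 20291.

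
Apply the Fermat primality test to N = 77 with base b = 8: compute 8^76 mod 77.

8^1 ≡ 8 (mod 77)
8^2 ≡ 8^2 = 64 ≡ 64 (mod 77)
8^4 ≡ 64^2 = 4096 ≡ 15 (mod 77)
8^8 ≡ 15^2 = 225 ≡ 71 (mod 77)
8^16 ≡ 71^2 = 5041 ≡ 36 (mod 77)
8^32 ≡ 36^2 = 1296 ≡ 64 (mod 77)
8^64 ≡ 64^2 = 4096 ≡ 15 (mod 77)
76 = 64 + 8 + 4 in binary powers of 2.
So 8^76 ≡ 15 · 71 · 15 ≡ 36 (mod 77).
Since 36 ≠ 1, base 8 is a Fermat witness: 77 is composite.

36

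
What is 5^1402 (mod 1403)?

992

5^1 ≡ 5 (mod 1403)
5^2 ≡ 5^2 = 25 ≡ 25 (mod 1403)
5^4 ≡ 25^2 = 625 ≡ 625 (mod 1403)
5^8 ≡ 625^2 = 390625 ≡ 591 (mod 1403)
5^16 ≡ 591^2 = 349281 ≡ 1337 (mod 1403)
5^32 ≡ 1337^2 = 1787569 ≡ 147 (mod 1403)
5^64 ≡ 147^2 = 21609 ≡ 564 (mod 1403)
5^128 ≡ 564^2 = 318096 ≡ 1018 (mod 1403)
5^256 ≡ 1018^2 = 1036324 ≡ 910 (mod 1403)
5^512 ≡ 910^2 = 828100 ≡ 330 (mod 1403)
5^1024 ≡ 330^2 = 108900 ≡ 869 (mod 1403)
1402 = 1024 + 256 + 64 + 32 + 16 + 8 + 2 in binary powers of 2.
So 5^1402 ≡ 869 · 910 · 564 · 147 · 1337 · 591 · 25 ≡ 992 (mod 1403).
Since 992 ≠ 1, base 5 is a Fermat witness: 1403 is composite.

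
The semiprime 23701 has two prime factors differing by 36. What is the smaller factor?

137

Since p = q + 36, we have 23701 = q(q + 36), so q² + 36q − 23701 = 0.
Discriminant: 36² + 4·23701 = 1296 + 94804 = 96100; √96100 = 310.
q = (−36 + 310)/2 = 137, and p = q + 36 = 173.
Check: 137 · 173 = 23701.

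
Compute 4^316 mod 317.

1

4^1 ≡ 4 (mod 317)
4^2 ≡ 4^2 = 16 ≡ 16 (mod 317)
4^4 ≡ 16^2 = 256 ≡ 256 (mod 317)
4^8 ≡ 256^2 = 65536 ≡ 234 (mod 317)
4^16 ≡ 234^2 = 54756 ≡ 232 (mod 317)
4^32 ≡ 232^2 = 53824 ≡ 251 (mod 317)
4^64 ≡ 251^2 = 63001 ≡ 235 (mod 317)
4^128 ≡ 235^2 = 55225 ≡ 67 (mod 317)
4^256 ≡ 67^2 = 4489 ≡ 51 (mod 317)
316 = 256 + 32 + 16 + 8 + 4 in binary powers of 2.
So 4^316 ≡ 51 · 251 · 232 · 234 · 256 ≡ 1 (mod 317).
Since the result is 1, base 4 gives no evidence that 317 is composite.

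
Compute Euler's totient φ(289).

272

Factor: 289 = 17^2.
φ(289) = 17^1·(17−1) = 272.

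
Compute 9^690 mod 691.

9^1 ≡ 9 (mod 691)
9^2 ≡ 9^2 = 81 ≡ 81 (mod 691)
9^4 ≡ 81^2 = 6561 ≡ 342 (mod 691)
9^8 ≡ 342^2 = 116964 ≡ 185 (mod 691)
9^16 ≡ 185^2 = 34225 ≡ 366 (mod 691)
9^32 ≡ 366^2 = 133956 ≡ 593 (mod 691)
9^64 ≡ 593^2 = 351649 ≡ 621 (mod 691)
9^128 ≡ 621^2 = 385641 ≡ 63 (mod 691)
9^256 ≡ 63^2 = 3969 ≡ 514 (mod 691)
9^512 ≡ 514^2 = 264196 ≡ 234 (mod 691)
690 = 512 + 128 + 32 + 16 + 2 in binary powers of 2.
So 9^690 ≡ 234 · 63 · 593 · 366 · 81 ≡ 1 (mod 691).
Since the result is 1, base 9 gives no evidence that 691 is composite.

1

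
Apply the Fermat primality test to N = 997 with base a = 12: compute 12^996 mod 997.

12^1 ≡ 12 (mod 997)
12^2 ≡ 12^2 = 144 ≡ 144 (mod 997)
12^4 ≡ 144^2 = 20736 ≡ 796 (mod 997)
12^8 ≡ 796^2 = 633616 ≡ 521 (mod 997)
12^16 ≡ 521^2 = 271441 ≡ 257 (mod 997)
12^32 ≡ 257^2 = 66049 ≡ 247 (mod 997)
12^64 ≡ 247^2 = 61009 ≡ 192 (mod 997)
12^128 ≡ 192^2 = 36864 ≡ 972 (mod 997)
12^256 ≡ 972^2 = 944784 ≡ 625 (mod 997)
12^512 ≡ 625^2 = 390625 ≡ 798 (mod 997)
996 = 512 + 256 + 128 + 64 + 32 + 4 in binary powers of 2.
So 12^996 ≡ 798 · 625 · 972 · 192 · 247 · 796 ≡ 1 (mod 997).
Since the result is 1, base 12 gives no evidence that 997 is composite.

1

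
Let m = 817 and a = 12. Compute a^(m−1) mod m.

12^1 ≡ 12 (mod 817)
12^2 ≡ 12^2 = 144 ≡ 144 (mod 817)
12^4 ≡ 144^2 = 20736 ≡ 311 (mod 817)
12^8 ≡ 311^2 = 96721 ≡ 315 (mod 817)
12^16 ≡ 315^2 = 99225 ≡ 368 (mod 817)
12^32 ≡ 368^2 = 135424 ≡ 619 (mod 817)
12^64 ≡ 619^2 = 383161 ≡ 805 (mod 817)
12^128 ≡ 805^2 = 648025 ≡ 144 (mod 817)
12^256 ≡ 144^2 = 20736 ≡ 311 (mod 817)
12^512 ≡ 311^2 = 96721 ≡ 315 (mod 817)
816 = 512 + 256 + 32 + 16 in binary powers of 2.
So 12^816 ≡ 315 · 311 · 619 · 368 ≡ 704 (mod 817).
Since 704 ≠ 1, base 12 is a Fermat witness: 817 is composite.

704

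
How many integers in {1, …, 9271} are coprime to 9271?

9072

Factor: 9271 = 73 · 127.
φ(9271) = (73−1) · (127−1) = 72 · 126 = 9072.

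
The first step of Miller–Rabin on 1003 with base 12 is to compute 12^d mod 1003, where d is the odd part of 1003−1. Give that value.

139

1003 − 1 = 1002 = 2^1 · 501, so d = 501.
12^1 ≡ 12 (mod 1003)
12^2 ≡ 12^2 = 144 ≡ 144 (mod 1003)
12^4 ≡ 144^2 = 20736 ≡ 676 (mod 1003)
12^8 ≡ 676^2 = 456976 ≡ 611 (mod 1003)
12^16 ≡ 611^2 = 373321 ≡ 205 (mod 1003)
12^32 ≡ 205^2 = 42025 ≡ 902 (mod 1003)
12^64 ≡ 902^2 = 813604 ≡ 171 (mod 1003)
12^128 ≡ 171^2 = 29241 ≡ 154 (mod 1003)
12^256 ≡ 154^2 = 23716 ≡ 647 (mod 1003)
501 = 256 + 128 + 64 + 32 + 16 + 4 + 1 in binary powers of 2.
So 12^501 ≡ 647 · 154 · 171 · 902 · 205 · 676 · 12 ≡ 139 (mod 1003).
Squaring chain: 139; never reaches −1, so base 12 is a Miller–Rabin witness that 1003 is composite.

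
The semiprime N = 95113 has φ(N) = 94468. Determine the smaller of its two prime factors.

227

φ(n) = (p−1)(q−1) = n − (p+q) + 1, so p + q = 95113 − 94468 + 1 = 646.
p and q are the roots of t² − 646t + 95113 = 0.
Discriminant: 646² − 4·95113 = 417316 − 380452 = 36864; √36864 = 192.
q = (646 − 192)/2 = 227, p = (646 + 192)/2 = 419.
Check: 227 · 419 = 95113.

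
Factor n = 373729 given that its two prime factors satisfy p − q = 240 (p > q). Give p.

Since p = q + 240, we have 373729 = q(q + 240), so q² + 240q − 373729 = 0.
Discriminant: 240² + 4·373729 = 57600 + 1494916 = 1552516; √1552516 = 1246.
q = (−240 + 1246)/2 = 503, and p = q + 240 = 743.
Check: 503 · 743 = 373729.

743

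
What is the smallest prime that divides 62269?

62269 is odd.
Digit sum 25, not divisible by 3.
Ends in 9: not divisible by 5.
7: 62269 = 7·8895 + 4
11: 62269 = 11·5660 + 9
13: 62269 = 13·4789 + 12
17: 62269 = 17·3662 + 15
19: 62269 = 19·3277 + 6
23: 62269 = 23·2707 + 8
29: 62269 = 29·2147 + 6
31: 62269 = 31·2008 + 21
37: 62269 = 37·1682 + 35
41: 62269 = 41·1518 + 31
43: 62269 = 43·1448 + 5
47: 62269 = 47·1324 + 41
53: 62269 = 53·1174 + 47
59: 62269 = 59·1055 + 24
61: 62269 = 61·1020 + 49
67: 62269 = 67·929 + 26
71: 62269 = 71·877 + 2
73: 62269 = 73·853

73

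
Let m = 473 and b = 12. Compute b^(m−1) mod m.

210

12^1 ≡ 12 (mod 473)
12^2 ≡ 12^2 = 144 ≡ 144 (mod 473)
12^4 ≡ 144^2 = 20736 ≡ 397 (mod 473)
12^8 ≡ 397^2 = 157609 ≡ 100 (mod 473)
12^16 ≡ 100^2 = 10000 ≡ 67 (mod 473)
12^32 ≡ 67^2 = 4489 ≡ 232 (mod 473)
12^64 ≡ 232^2 = 53824 ≡ 375 (mod 473)
12^128 ≡ 375^2 = 140625 ≡ 144 (mod 473)
12^256 ≡ 144^2 = 20736 ≡ 397 (mod 473)
472 = 256 + 128 + 64 + 16 + 8 in binary powers of 2.
So 12^472 ≡ 397 · 144 · 375 · 67 · 100 ≡ 210 (mod 473).
Since 210 ≠ 1, base 12 is a Fermat witness: 473 is composite.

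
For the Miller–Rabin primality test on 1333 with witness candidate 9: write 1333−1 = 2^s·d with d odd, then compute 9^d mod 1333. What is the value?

1333 − 1 = 1332 = 2^2 · 333, so d = 333.
9^1 ≡ 9 (mod 1333)
9^2 ≡ 9^2 = 81 ≡ 81 (mod 1333)
9^4 ≡ 81^2 = 6561 ≡ 1229 (mod 1333)
9^8 ≡ 1229^2 = 1510441 ≡ 152 (mod 1333)
9^16 ≡ 152^2 = 23104 ≡ 443 (mod 1333)
9^32 ≡ 443^2 = 196249 ≡ 298 (mod 1333)
9^64 ≡ 298^2 = 88804 ≡ 826 (mod 1333)
9^128 ≡ 826^2 = 682276 ≡ 1113 (mod 1333)
9^256 ≡ 1113^2 = 1238769 ≡ 412 (mod 1333)
333 = 256 + 64 + 8 + 4 + 1 in binary powers of 2.
So 9^333 ≡ 412 · 826 · 152 · 1229 · 9 ≡ 1225 (mod 1333).
Squaring chain: 1225 → 1000; never reaches −1, so base 9 is a Miller–Rabin witness that 1333 is composite.

1225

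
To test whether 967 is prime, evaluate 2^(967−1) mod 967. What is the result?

1

2^1 ≡ 2 (mod 967)
2^2 ≡ 2^2 = 4 ≡ 4 (mod 967)
2^4 ≡ 4^2 = 16 ≡ 16 (mod 967)
2^8 ≡ 16^2 = 256 ≡ 256 (mod 967)
2^16 ≡ 256^2 = 65536 ≡ 747 (mod 967)
2^32 ≡ 747^2 = 558009 ≡ 50 (mod 967)
2^64 ≡ 50^2 = 2500 ≡ 566 (mod 967)
2^128 ≡ 566^2 = 320356 ≡ 279 (mod 967)
2^256 ≡ 279^2 = 77841 ≡ 481 (mod 967)
2^512 ≡ 481^2 = 231361 ≡ 248 (mod 967)
966 = 512 + 256 + 128 + 64 + 4 + 2 in binary powers of 2.
So 2^966 ≡ 248 · 481 · 279 · 566 · 16 · 4 ≡ 1 (mod 967).
Since the result is 1, base 2 gives no evidence that 967 is composite.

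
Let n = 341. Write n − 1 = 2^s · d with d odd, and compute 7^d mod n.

87

341 − 1 = 340 = 2^2 · 85, so d = 85.
7^1 ≡ 7 (mod 341)
7^2 ≡ 7^2 = 49 ≡ 49 (mod 341)
7^4 ≡ 49^2 = 2401 ≡ 14 (mod 341)
7^8 ≡ 14^2 = 196 ≡ 196 (mod 341)
7^16 ≡ 196^2 = 38416 ≡ 224 (mod 341)
7^32 ≡ 224^2 = 50176 ≡ 49 (mod 341)
7^64 ≡ 49^2 = 2401 ≡ 14 (mod 341)
85 = 64 + 16 + 4 + 1 in binary powers of 2.
So 7^85 ≡ 14 · 224 · 14 · 7 ≡ 87 (mod 341).
Squaring chain: 87 → 67; never reaches −1, so base 7 is a Miller–Rabin witness that 341 is composite.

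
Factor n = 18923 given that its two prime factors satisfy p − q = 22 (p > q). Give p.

149

Since p = q + 22, we have 18923 = q(q + 22), so q² + 22q − 18923 = 0.
Discriminant: 22² + 4·18923 = 484 + 75692 = 76176; √76176 = 276.
q = (−22 + 276)/2 = 127, and p = q + 22 = 149.
Check: 127 · 149 = 18923.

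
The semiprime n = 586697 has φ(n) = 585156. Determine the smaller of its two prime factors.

683

φ(n) = (p−1)(q−1) = n − (p+q) + 1, so p + q = 586697 − 585156 + 1 = 1542.
p and q are the roots of t² − 1542t + 586697 = 0.
Discriminant: 1542² − 4·586697 = 2377764 − 2346788 = 30976; √30976 = 176.
q = (1542 − 176)/2 = 683, p = (1542 + 176)/2 = 859.
Check: 683 · 859 = 586697.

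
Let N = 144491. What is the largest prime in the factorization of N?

79

144491 = 31 · 4661
4661 = 59 · 79
79 is prime.
So 144491 = 31 · 59 · 79; the largest prime factor is 79.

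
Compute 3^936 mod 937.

1

3^1 ≡ 3 (mod 937)
3^2 ≡ 3^2 = 9 ≡ 9 (mod 937)
3^4 ≡ 9^2 = 81 ≡ 81 (mod 937)
3^8 ≡ 81^2 = 6561 ≡ 2 (mod 937)
3^16 ≡ 2^2 = 4 ≡ 4 (mod 937)
3^32 ≡ 4^2 = 16 ≡ 16 (mod 937)
3^64 ≡ 16^2 = 256 ≡ 256 (mod 937)
3^128 ≡ 256^2 = 65536 ≡ 883 (mod 937)
3^256 ≡ 883^2 = 779689 ≡ 105 (mod 937)
3^512 ≡ 105^2 = 11025 ≡ 718 (mod 937)
936 = 512 + 256 + 128 + 32 + 8 in binary powers of 2.
So 3^936 ≡ 718 · 105 · 883 · 16 · 2 ≡ 1 (mod 937).
Since the result is 1, base 3 gives no evidence that 937 is composite.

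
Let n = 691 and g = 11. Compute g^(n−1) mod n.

1

11^1 ≡ 11 (mod 691)
11^2 ≡ 11^2 = 121 ≡ 121 (mod 691)
11^4 ≡ 121^2 = 14641 ≡ 130 (mod 691)
11^8 ≡ 130^2 = 16900 ≡ 316 (mod 691)
11^16 ≡ 316^2 = 99856 ≡ 352 (mod 691)
11^32 ≡ 352^2 = 123904 ≡ 215 (mod 691)
11^64 ≡ 215^2 = 46225 ≡ 619 (mod 691)
11^128 ≡ 619^2 = 383161 ≡ 347 (mod 691)
11^256 ≡ 347^2 = 120409 ≡ 175 (mod 691)
11^512 ≡ 175^2 = 30625 ≡ 221 (mod 691)
690 = 512 + 128 + 32 + 16 + 2 in binary powers of 2.
So 11^690 ≡ 221 · 347 · 215 · 352 · 121 ≡ 1 (mod 691).
Since the result is 1, base 11 gives no evidence that 691 is composite.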